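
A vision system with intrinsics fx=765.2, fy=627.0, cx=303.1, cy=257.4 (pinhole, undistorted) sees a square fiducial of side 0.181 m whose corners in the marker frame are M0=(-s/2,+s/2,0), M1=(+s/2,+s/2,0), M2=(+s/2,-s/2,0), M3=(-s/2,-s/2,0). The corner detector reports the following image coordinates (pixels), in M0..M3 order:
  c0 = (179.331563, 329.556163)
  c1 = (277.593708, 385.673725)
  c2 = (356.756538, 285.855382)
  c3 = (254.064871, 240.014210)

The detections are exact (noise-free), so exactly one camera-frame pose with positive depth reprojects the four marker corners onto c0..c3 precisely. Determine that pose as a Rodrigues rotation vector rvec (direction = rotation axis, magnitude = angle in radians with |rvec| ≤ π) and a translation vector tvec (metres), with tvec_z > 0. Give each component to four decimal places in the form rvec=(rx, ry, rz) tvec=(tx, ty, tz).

Intrinsics K: fx=765.2, fy=627.0, cx=303.1, cy=257.4
Marker side s = 0.181 m; corners in marker frame (Z=0):
  M0 = (-0.0905, +0.0905, 0)
  M1 = (+0.0905, +0.0905, 0)
  M2 = (+0.0905, -0.0905, 0)
  M3 = (-0.0905, -0.0905, 0)
Detected image corners:
  c0 = (179.331563, 329.556163) px
  c1 = (277.593708, 385.673725) px
  c2 = (356.756538, 285.855382) px
  c3 = (254.064871, 240.014210) px
Planar DLT: solve 8×8 A·h = b for H (H[2,2]=1):
  H  [+417.16753 -465.31666 +265.11581]
  H  [+120.71432 +474.38529 +308.42702]
  H  [-0.51744 -0.15270 +1.00000]
B = K⁻¹H; ‖b₁‖=0.997208, ‖b₂‖=0.997208; λ = 2/(‖b₁‖+‖b₂‖) = 1.002800, sign → tz>0 ⇒ λ=+1.002800
r₁ = λ·B[:,0] = (+0.75223,+0.40608,-0.51888); r₂ = λ·B[:,1] = (-0.54914,+0.82158,-0.15313)
r₃ = r₁×r₂ = (+0.36412,+0.40013,+0.84102); SVD([r₁ r₂ r₃]) → R = UVᵀ:
  R  [+0.75223 -0.54914 +0.36412]
  R  [+0.40608 +0.82158 +0.40013]
  R  [-0.51888 -0.15313 +0.84102]
t = (-0.04978, +0.08161, +1.00280) m
tr R = 2.414829; θ = arccos((tr R − 1)/2) = 0.784963 rad = 44.975°
axis k = ((R−Rᵀ)₃₂, (R−Rᵀ)₁₃, (R−Rᵀ)₂₁) / (2 sinθ) = (-0.391388, +0.624651, +0.675742)
rvec = θ·k = (-0.307225, +0.490328, +0.530432)

rvec=(-0.3072, 0.4903, 0.5304) tvec=(-0.0498, 0.0816, 1.0028)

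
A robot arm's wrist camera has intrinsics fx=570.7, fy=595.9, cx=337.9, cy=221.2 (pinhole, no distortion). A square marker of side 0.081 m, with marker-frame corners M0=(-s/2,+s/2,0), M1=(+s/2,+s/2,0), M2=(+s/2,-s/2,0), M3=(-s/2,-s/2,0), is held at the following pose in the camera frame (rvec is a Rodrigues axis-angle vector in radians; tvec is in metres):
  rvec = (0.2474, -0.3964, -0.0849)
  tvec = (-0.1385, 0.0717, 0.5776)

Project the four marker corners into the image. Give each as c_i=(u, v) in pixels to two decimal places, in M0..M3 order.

c0=(164.19, 341.97) c1=(243.34, 325.55) c2=(237.32, 249.14) c3=(154.89, 262.01)

Intrinsics K: fx=570.7, fy=595.9, cx=337.9, cy=221.2
Marker side s = 0.081 m; corners in marker frame (Z=0):
  M0 = (-0.0405, +0.0405, 0)
  M1 = (+0.0405, +0.0405, 0)
  M2 = (+0.0405, -0.0405, 0)
  M3 = (-0.0405, -0.0405, 0)
rvec = (0.2474, -0.3964, -0.0849), |rvec| = θ = 0.47492 rad = 27.211°
Rodrigues: sinθ=0.45727, 1−cosθ=0.11067; R = I + sinθ·[k]× + (1−cosθ)·[k]×²:
    [+0.91936 +0.03362 -0.39197]
    [-0.12986 +0.96643 -0.22169]
    [+0.37136 +0.25472 +0.89287]
t = (-0.1385, 0.0717, 0.5776) m
M0: Pc = R·M0+t = (-0.17437, +0.11610, +0.57288); u = 570.7·(-0.17437)/0.57288 + 337.9 = 164.1899, v = 595.9·(+0.11610)/0.57288 + 221.2 = 341.9660
M1: Pc = R·M1+t = (-0.09990, +0.10558, +0.60296); u = 570.7·(-0.09990)/0.60296 + 337.9 = 243.3405, v = 595.9·(+0.10558)/0.60296 + 221.2 = 325.5454
M2: Pc = R·M2+t = (-0.10263, +0.02730, +0.58232); u = 570.7·(-0.10263)/0.58232 + 337.9 = 237.3210, v = 595.9·(+0.02730)/0.58232 + 221.2 = 249.1365
M3: Pc = R·M3+t = (-0.17710, +0.03782, +0.55224); u = 570.7·(-0.17710)/0.55224 + 337.9 = 154.8854, v = 595.9·(+0.03782)/0.55224 + 221.2 = 262.0087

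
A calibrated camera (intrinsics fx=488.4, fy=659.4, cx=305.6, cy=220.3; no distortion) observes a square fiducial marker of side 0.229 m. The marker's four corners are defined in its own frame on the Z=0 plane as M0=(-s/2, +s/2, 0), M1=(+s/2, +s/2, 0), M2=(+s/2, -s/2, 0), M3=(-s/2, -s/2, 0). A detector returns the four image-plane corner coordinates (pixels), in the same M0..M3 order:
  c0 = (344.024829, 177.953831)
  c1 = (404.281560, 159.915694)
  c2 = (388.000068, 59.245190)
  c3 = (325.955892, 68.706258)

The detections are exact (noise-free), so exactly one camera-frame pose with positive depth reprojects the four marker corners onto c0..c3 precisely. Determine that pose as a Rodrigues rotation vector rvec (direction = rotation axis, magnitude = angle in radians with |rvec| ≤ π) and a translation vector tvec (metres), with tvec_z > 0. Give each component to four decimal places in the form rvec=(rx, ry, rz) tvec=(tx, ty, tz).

Intrinsics K: fx=488.4, fy=659.4, cx=305.6, cy=220.3
Marker side s = 0.229 m; corners in marker frame (Z=0):
  M0 = (-0.1145, +0.1145, 0)
  M1 = (+0.1145, +0.1145, 0)
  M2 = (+0.1145, -0.1145, 0)
  M3 = (-0.1145, -0.1145, 0)
Detected image corners:
  c0 = (344.024829, 177.953831) px
  c1 = (404.281560, 159.915694) px
  c2 = (388.000068, 59.245190) px
  c3 = (325.955892, 68.706258) px
Planar DLT: solve 8×8 A·h = b for H (H[2,2]=1):
  H  [+398.73850 +84.50655 +366.85299]
  H  [-18.13838 +460.64322 +116.33051]
  H  [+0.36031 +0.02644 +1.00000]
B = K⁻¹H; ‖b₁‖=0.707767, ‖b₂‖=0.707767; λ = 2/(‖b₁‖+‖b₂‖) = 1.412895, sign → tz>0 ⇒ λ=+1.412895
r₁ = λ·B[:,0] = (+0.83497,-0.20895,+0.50908); r₂ = λ·B[:,1] = (+0.22109,+0.97454,+0.03736)
r₃ = r₁×r₂ = (-0.50393,+0.08136,+0.85991); SVD([r₁ r₂ r₃]) → R = UVᵀ:
  R  [+0.83497 +0.22109 -0.50393]
  R  [-0.20895 +0.97454 +0.08136]
  R  [+0.50908 +0.03736 +0.85991]
t = (+0.17720, -0.22278, +1.41289) m
tr R = 2.669414; θ = arccos((tr R − 1)/2) = 0.583196 rad = 33.415°
axis k = ((R−Rᵀ)₃₂, (R−Rᵀ)₁₃, (R−Rᵀ)₂₁) / (2 sinθ) = (-0.039948, -0.919757, -0.390450)
rvec = θ·k = (-0.023297, -0.536399, -0.227709)

rvec=(-0.0233, -0.5364, -0.2277) tvec=(0.1772, -0.2228, 1.4129)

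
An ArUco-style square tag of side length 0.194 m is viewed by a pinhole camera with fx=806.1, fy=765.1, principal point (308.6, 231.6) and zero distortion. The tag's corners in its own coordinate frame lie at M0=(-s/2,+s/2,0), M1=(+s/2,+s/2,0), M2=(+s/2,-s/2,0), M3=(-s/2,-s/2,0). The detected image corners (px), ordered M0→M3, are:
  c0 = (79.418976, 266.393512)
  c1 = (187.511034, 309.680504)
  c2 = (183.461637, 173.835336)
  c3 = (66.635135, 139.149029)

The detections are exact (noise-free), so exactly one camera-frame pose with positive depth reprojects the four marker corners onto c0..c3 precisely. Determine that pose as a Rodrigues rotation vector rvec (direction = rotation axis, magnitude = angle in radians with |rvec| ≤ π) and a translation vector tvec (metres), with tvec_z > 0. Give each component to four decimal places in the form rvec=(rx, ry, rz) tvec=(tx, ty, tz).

rvec=(0.4341, 0.5585, 0.1734) tvec=(-0.2295, -0.0099, 1.0180)

Intrinsics K: fx=806.1, fy=765.1, cx=308.6, cy=231.6
Marker side s = 0.194 m; corners in marker frame (Z=0):
  M0 = (-0.0970, +0.0970, 0)
  M1 = (+0.0970, +0.0970, 0)
  M2 = (+0.0970, -0.0970, 0)
  M3 = (-0.0970, -0.0970, 0)
Detected image corners:
  c0 = (79.418976, 266.393512) px
  c1 = (187.511034, 309.680504) px
  c2 = (183.461637, 173.835336) px
  c3 = (66.635135, 139.149029) px
Planar DLT: solve 8×8 A·h = b for H (H[2,2]=1):
  H  [+518.50153 +100.65804 +126.89260]
  H  [+98.32004 +773.79933 +224.16014]
  H  [-0.46601 +0.43523 +1.00000]
B = K⁻¹H; ‖b₁‖=0.982295, ‖b₂‖=0.982295; λ = 2/(‖b₁‖+‖b₂‖) = 1.018024, sign → tz>0 ⇒ λ=+1.018024
r₁ = λ·B[:,0] = (+0.83643,+0.27443,-0.47441); r₂ = λ·B[:,1] = (-0.04250,+0.89548,+0.44307)
r₃ = r₁×r₂ = (+0.54642,-0.35044,+0.76067); SVD([r₁ r₂ r₃]) → R = UVᵀ:
  R  [+0.83643 -0.04250 +0.54642]
  R  [+0.27443 +0.89548 -0.35044]
  R  [-0.47441 +0.44307 +0.76067]
t = (-0.22948, -0.00990, +1.01802) m
tr R = 2.492587; θ = arccos((tr R − 1)/2) = 0.728320 rad = 41.730°
axis k = ((R−Rᵀ)₃₂, (R−Rᵀ)₁₃, (R−Rᵀ)₂₁) / (2 sinθ) = (+0.596068, +0.766828, +0.238071)
rvec = θ·k = (+0.434129, +0.558496, +0.173392)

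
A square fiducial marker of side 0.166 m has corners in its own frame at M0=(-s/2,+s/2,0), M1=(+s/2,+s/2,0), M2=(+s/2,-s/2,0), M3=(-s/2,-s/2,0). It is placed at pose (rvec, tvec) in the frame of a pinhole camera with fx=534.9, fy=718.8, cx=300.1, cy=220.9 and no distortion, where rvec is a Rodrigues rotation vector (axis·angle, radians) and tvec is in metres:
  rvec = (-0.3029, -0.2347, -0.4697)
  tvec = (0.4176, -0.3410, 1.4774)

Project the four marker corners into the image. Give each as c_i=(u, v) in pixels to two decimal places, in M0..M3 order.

c0=(443.77, 102.22) c1=(491.00, 73.31) c2=(458.39, 10.45) c3=(411.32, 36.56)

Intrinsics K: fx=534.9, fy=718.8, cx=300.1, cy=220.9
Marker side s = 0.166 m; corners in marker frame (Z=0):
  M0 = (-0.0830, +0.0830, 0)
  M1 = (+0.0830, +0.0830, 0)
  M2 = (+0.0830, -0.0830, 0)
  M3 = (-0.0830, -0.0830, 0)
rvec = (-0.3029, -0.2347, -0.4697), |rvec| = θ = 0.60618 rad = 34.731°
Rodrigues: sinθ=0.56973, 1−cosθ=0.17817; R = I + sinθ·[k]× + (1−cosθ)·[k]×²:
    [+0.86632 +0.47593 -0.15160]
    [-0.40699 +0.84854 +0.33814]
    [+0.28957 -0.23124 +0.92880]
t = (0.4176, -0.3410, 1.4774) m
M0: Pc = R·M0+t = (+0.38520, -0.23679, +1.43417); u = 534.9·(+0.38520)/1.43417 + 300.1 = 443.7662, v = 718.8·(-0.23679)/1.43417 + 220.9 = 102.2216
M1: Pc = R·M1+t = (+0.52901, -0.30435, +1.48224); u = 534.9·(+0.52901)/1.48224 + 300.1 = 491.0038, v = 718.8·(-0.30435)/1.48224 + 220.9 = 73.3076
M2: Pc = R·M2+t = (+0.45000, -0.44521, +1.52063); u = 534.9·(+0.45000)/1.52063 + 300.1 = 458.3941, v = 718.8·(-0.44521)/1.52063 + 220.9 = 10.4499
M3: Pc = R·M3+t = (+0.30619, -0.37765, +1.47256); u = 534.9·(+0.30619)/1.47256 + 300.1 = 411.3234, v = 718.8·(-0.37765)/1.47256 + 220.9 = 36.5582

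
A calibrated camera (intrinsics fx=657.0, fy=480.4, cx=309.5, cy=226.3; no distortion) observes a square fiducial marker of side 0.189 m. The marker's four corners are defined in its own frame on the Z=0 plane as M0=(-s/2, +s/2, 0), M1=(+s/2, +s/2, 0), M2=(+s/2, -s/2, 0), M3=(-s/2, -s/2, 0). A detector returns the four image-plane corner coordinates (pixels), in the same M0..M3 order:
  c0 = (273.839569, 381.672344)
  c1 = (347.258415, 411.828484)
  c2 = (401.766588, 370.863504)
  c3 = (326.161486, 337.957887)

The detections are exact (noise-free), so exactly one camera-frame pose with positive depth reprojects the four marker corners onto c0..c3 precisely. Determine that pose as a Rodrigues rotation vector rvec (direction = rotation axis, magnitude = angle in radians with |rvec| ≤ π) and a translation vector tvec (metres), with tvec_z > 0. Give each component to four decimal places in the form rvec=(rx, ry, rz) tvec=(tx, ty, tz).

rvec=(0.4177, -0.0889, 0.6043) tvec=(0.0570, 0.4234, 1.3558)

Intrinsics K: fx=657.0, fy=480.4, cx=309.5, cy=226.3
Marker side s = 0.189 m; corners in marker frame (Z=0):
  M0 = (-0.0945, +0.0945, 0)
  M1 = (+0.0945, +0.0945, 0)
  M2 = (+0.0945, -0.0945, 0)
  M3 = (-0.0945, -0.0945, 0)
Detected image corners:
  c0 = (273.839569, 381.672344) px
  c1 = (347.258415, 411.828484) px
  c2 = (401.766588, 370.863504) px
  c3 = (326.161486, 337.957887) px
Planar DLT: solve 8×8 A·h = b for H (H[2,2]=1):
  H  [+444.22682 -194.40962 +337.11907]
  H  [+222.47288 +322.24132 +376.32572]
  H  [+0.14863 +0.26179 +1.00000]
B = K⁻¹H; ‖b₁‖=0.737561, ‖b₂‖=0.737561; λ = 2/(‖b₁‖+‖b₂‖) = 1.355819, sign → tz>0 ⇒ λ=+1.355819
r₁ = λ·B[:,0] = (+0.82180,+0.53295,+0.20152); r₂ = λ·B[:,1] = (-0.56840,+0.74225,+0.35494)
r₃ = r₁×r₂ = (+0.03959,-0.40623,+0.91291); SVD([r₁ r₂ r₃]) → R = UVᵀ:
  R  [+0.82180 -0.56840 +0.03959]
  R  [+0.53295 +0.74225 -0.40623]
  R  [+0.20152 +0.35494 +0.91291]
t = (+0.05700, +0.42341, +1.35582) m
tr R = 2.476962; θ = arccos((tr R − 1)/2) = 0.739981 rad = 42.398°
axis k = ((R−Rᵀ)₃₂, (R−Rᵀ)₁₃, (R−Rᵀ)₂₁) / (2 sinθ) = (+0.564440, -0.120074, +0.816694)
rvec = θ·k = (+0.417675, -0.088852, +0.604339)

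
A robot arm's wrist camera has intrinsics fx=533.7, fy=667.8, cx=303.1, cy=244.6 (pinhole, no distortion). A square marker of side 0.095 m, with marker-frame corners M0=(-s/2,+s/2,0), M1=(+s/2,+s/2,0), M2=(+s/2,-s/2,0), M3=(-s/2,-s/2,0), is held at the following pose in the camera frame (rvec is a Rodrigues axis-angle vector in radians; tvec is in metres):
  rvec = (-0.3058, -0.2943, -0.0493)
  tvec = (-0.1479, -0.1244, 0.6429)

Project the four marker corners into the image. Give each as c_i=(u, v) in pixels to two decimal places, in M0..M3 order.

c0=(139.20, 158.87) c1=(221.68, 162.24) c2=(218.05, 75.48) c3=(138.94, 68.50)

Intrinsics K: fx=533.7, fy=667.8, cx=303.1, cy=244.6
Marker side s = 0.095 m; corners in marker frame (Z=0):
  M0 = (-0.0475, +0.0475, 0)
  M1 = (+0.0475, +0.0475, 0)
  M2 = (+0.0475, -0.0475, 0)
  M3 = (-0.0475, -0.0475, 0)
rvec = (-0.3058, -0.2943, -0.0493), |rvec| = θ = 0.42727 rad = 24.481°
Rodrigues: sinθ=0.41438, 1−cosθ=0.08990; R = I + sinθ·[k]× + (1−cosθ)·[k]×²:
    [+0.95615 +0.09213 -0.27800]
    [-0.00350 +0.95275 +0.30373]
    [+0.29285 -0.28944 +0.91130]
t = (-0.1479, -0.1244, 0.6429) m
M0: Pc = R·M0+t = (-0.18894, -0.07898, +0.61524); u = 533.7·(-0.18894)/0.61524 + 303.1 = 139.2005, v = 667.8·(-0.07898)/0.61524 + 244.6 = 158.8749
M1: Pc = R·M1+t = (-0.09811, -0.07931, +0.64306); u = 533.7·(-0.09811)/0.64306 + 303.1 = 221.6779, v = 667.8·(-0.07931)/0.64306 + 244.6 = 162.2388
M2: Pc = R·M2+t = (-0.10686, -0.16982, +0.67056); u = 533.7·(-0.10686)/0.67056 + 303.1 = 218.0505, v = 667.8·(-0.16982)/0.67056 + 244.6 = 75.4768
M3: Pc = R·M3+t = (-0.19769, -0.16949, +0.64274); u = 533.7·(-0.19769)/0.64274 + 303.1 = 138.9444, v = 667.8·(-0.16949)/0.64274 + 244.6 = 68.5014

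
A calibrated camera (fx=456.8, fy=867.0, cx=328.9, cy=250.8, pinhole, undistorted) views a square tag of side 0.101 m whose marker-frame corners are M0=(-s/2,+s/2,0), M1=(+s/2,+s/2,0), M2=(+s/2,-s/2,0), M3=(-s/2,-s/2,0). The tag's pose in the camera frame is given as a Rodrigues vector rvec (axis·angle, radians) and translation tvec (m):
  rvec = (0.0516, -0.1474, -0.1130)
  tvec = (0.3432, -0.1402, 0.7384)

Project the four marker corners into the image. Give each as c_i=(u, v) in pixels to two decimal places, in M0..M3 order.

c0=(514.97, 151.33) c1=(571.93, 139.68) c2=(567.16, 21.78) c3=(509.63, 31.18)

Intrinsics K: fx=456.8, fy=867.0, cx=328.9, cy=250.8
Marker side s = 0.101 m; corners in marker frame (Z=0):
  M0 = (-0.0505, +0.0505, 0)
  M1 = (+0.0505, +0.0505, 0)
  M2 = (+0.0505, -0.0505, 0)
  M3 = (-0.0505, -0.0505, 0)
rvec = (0.0516, -0.1474, -0.1130), |rvec| = θ = 0.19276 rad = 11.045°
Rodrigues: sinθ=0.19157, 1−cosθ=0.01852; R = I + sinθ·[k]× + (1−cosθ)·[k]×²:
    [+0.98281 +0.10851 -0.14940]
    [-0.11609 +0.99231 -0.04298]
    [+0.14358 +0.05958 +0.98784]
t = (0.3432, -0.1402, 0.7384) m
M0: Pc = R·M0+t = (+0.29905, -0.08423, +0.73416); u = 456.8·(+0.29905)/0.73416 + 328.9 = 514.9705, v = 867.0·(-0.08423)/0.73416 + 250.8 = 151.3340
M1: Pc = R·M1+t = (+0.39831, -0.09595, +0.74866); u = 456.8·(+0.39831)/0.74866 + 328.9 = 571.9325, v = 867.0·(-0.09595)/0.74866 + 250.8 = 139.6820
M2: Pc = R·M2+t = (+0.38735, -0.19617, +0.74264); u = 456.8·(+0.38735)/0.74264 + 328.9 = 567.1606, v = 867.0·(-0.19617)/0.74264 + 250.8 = 21.7757
M3: Pc = R·M3+t = (+0.28809, -0.18445, +0.72814); u = 456.8·(+0.28809)/0.72814 + 328.9 = 509.6329, v = 867.0·(-0.18445)/0.72814 + 250.8 = 31.1758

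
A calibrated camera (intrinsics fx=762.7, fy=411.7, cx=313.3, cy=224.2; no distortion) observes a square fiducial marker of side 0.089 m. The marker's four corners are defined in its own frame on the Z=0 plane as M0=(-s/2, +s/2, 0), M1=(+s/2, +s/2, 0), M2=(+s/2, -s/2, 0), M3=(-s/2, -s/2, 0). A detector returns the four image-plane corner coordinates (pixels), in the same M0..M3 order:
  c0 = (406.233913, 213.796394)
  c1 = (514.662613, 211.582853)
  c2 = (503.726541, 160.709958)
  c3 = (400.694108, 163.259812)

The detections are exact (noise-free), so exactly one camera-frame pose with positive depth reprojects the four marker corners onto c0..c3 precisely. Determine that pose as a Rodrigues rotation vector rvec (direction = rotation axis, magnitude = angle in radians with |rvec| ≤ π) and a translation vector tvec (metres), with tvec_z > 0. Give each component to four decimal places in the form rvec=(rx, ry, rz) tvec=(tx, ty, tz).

Intrinsics K: fx=762.7, fy=411.7, cx=313.3, cy=224.2
Marker side s = 0.089 m; corners in marker frame (Z=0):
  M0 = (-0.0445, +0.0445, 0)
  M1 = (+0.0445, +0.0445, 0)
  M2 = (+0.0445, -0.0445, 0)
  M3 = (-0.0445, -0.0445, 0)
Detected image corners:
  c0 = (406.233913, 213.796394) px
  c1 = (514.662613, 211.582853) px
  c2 = (503.726541, 160.709958) px
  c3 = (400.694108, 163.259812) px
Planar DLT: solve 8×8 A·h = b for H (H[2,2]=1):
  H  [+1141.08962 -165.66742 +455.98781]
  H  [-45.74651 +463.75287 +186.70453]
  H  [-0.10109 -0.56558 +1.00000]
B = K⁻¹H; ‖b₁‖=1.541984, ‖b₂‖=1.541984; λ = 2/(‖b₁‖+‖b₂‖) = 0.648515, sign → tz>0 ⇒ λ=+0.648515
r₁ = λ·B[:,0] = (+0.99719,-0.03636,-0.06556); r₂ = λ·B[:,1] = (+0.00980,+0.93025,-0.36679)
r₃ = r₁×r₂ = (+0.07432,+0.36511,+0.92799); SVD([r₁ r₂ r₃]) → R = UVᵀ:
  R  [+0.99719 +0.00980 +0.07432]
  R  [-0.03636 +0.93025 +0.36511]
  R  [-0.06556 -0.36679 +0.92799]
t = (+0.12133, -0.05906, +0.64852) m
tr R = 2.855430; θ = arccos((tr R − 1)/2) = 0.382553 rad = 21.919°
axis k = ((R−Rᵀ)₃₂, (R−Rᵀ)₁₃, (R−Rᵀ)₂₁) / (2 sinθ) = (-0.980342, +0.187365, -0.061832)
rvec = θ·k = (-0.375033, +0.071677, -0.023654)

rvec=(-0.3750, 0.0717, -0.0237) tvec=(0.1213, -0.0591, 0.6485)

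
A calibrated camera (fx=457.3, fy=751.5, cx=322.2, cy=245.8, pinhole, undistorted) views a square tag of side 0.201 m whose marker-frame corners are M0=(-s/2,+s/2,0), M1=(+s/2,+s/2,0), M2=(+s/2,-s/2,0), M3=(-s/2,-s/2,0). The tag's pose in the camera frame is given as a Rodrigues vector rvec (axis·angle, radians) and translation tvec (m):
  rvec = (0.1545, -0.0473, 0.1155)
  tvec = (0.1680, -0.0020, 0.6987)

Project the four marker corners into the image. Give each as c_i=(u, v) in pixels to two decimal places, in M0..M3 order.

c0=(358.61, 336.49) c1=(484.80, 358.40) c2=(507.74, 148.24) c3=(376.28, 121.87)

Intrinsics K: fx=457.3, fy=751.5, cx=322.2, cy=245.8
Marker side s = 0.201 m; corners in marker frame (Z=0):
  M0 = (-0.1005, +0.1005, 0)
  M1 = (+0.1005, +0.1005, 0)
  M2 = (+0.1005, -0.1005, 0)
  M3 = (-0.1005, -0.1005, 0)
rvec = (0.1545, -0.0473, 0.1155), |rvec| = θ = 0.19861 rad = 11.380°
Rodrigues: sinθ=0.19731, 1−cosθ=0.01966; R = I + sinθ·[k]× + (1−cosθ)·[k]×²:
    [+0.99224 -0.11838 -0.03810]
    [+0.11110 +0.98146 -0.15621]
    [+0.05588 +0.15076 +0.98699]
t = (0.1680, -0.0020, 0.6987) m
M0: Pc = R·M0+t = (+0.05638, +0.08547, +0.70824); u = 457.3·(+0.05638)/0.70824 + 322.2 = 358.6056, v = 751.5·(+0.08547)/0.70824 + 245.8 = 336.4920
M1: Pc = R·M1+t = (+0.25582, +0.10780, +0.71947); u = 457.3·(+0.25582)/0.71947 + 322.2 = 484.8028, v = 751.5·(+0.10780)/0.71947 + 245.8 = 358.4014
M2: Pc = R·M2+t = (+0.27962, -0.08947, +0.68916); u = 457.3·(+0.27962)/0.68916 + 322.2 = 507.7421, v = 751.5·(-0.08947)/0.68916 + 245.8 = 148.2366
M3: Pc = R·M3+t = (+0.08018, -0.11180, +0.67793); u = 457.3·(+0.08018)/0.67793 + 322.2 = 376.2840, v = 751.5·(-0.11180)/0.67793 + 245.8 = 121.8656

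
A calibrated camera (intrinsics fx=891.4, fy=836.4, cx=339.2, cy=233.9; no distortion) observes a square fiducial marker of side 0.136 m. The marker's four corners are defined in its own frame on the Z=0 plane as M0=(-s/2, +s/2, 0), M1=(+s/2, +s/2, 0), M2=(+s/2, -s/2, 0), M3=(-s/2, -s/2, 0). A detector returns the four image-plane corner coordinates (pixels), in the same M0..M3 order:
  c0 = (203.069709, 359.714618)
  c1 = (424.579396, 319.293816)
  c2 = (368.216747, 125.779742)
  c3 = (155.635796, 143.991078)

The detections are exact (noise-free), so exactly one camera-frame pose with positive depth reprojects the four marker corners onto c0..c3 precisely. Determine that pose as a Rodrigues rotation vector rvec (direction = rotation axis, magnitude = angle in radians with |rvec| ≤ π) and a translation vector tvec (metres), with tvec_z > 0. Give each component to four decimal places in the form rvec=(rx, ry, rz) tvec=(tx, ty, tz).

Intrinsics K: fx=891.4, fy=836.4, cx=339.2, cy=233.9
Marker side s = 0.136 m; corners in marker frame (Z=0):
  M0 = (-0.0680, +0.0680, 0)
  M1 = (+0.0680, +0.0680, 0)
  M2 = (+0.0680, -0.0680, 0)
  M3 = (-0.0680, -0.0680, 0)
Detected image corners:
  c0 = (203.069709, 359.714618) px
  c1 = (424.579396, 319.293816) px
  c2 = (368.216747, 125.779742) px
  c3 = (155.635796, 143.991078) px
Planar DLT: solve 8×8 A·h = b for H (H[2,2]=1):
  H  [+1804.93559 +245.92410 +292.41903]
  H  [-39.81663 +1387.36178 +233.14909]
  H  [+0.72976 -0.47698 +1.00000]
B = K⁻¹H; ‖b₁‖=1.910077, ‖b₂‖=1.910077; λ = 2/(‖b₁‖+‖b₂‖) = 0.523539, sign → tz>0 ⇒ λ=+0.523539
r₁ = λ·B[:,0] = (+0.91470,-0.13177,+0.38206); r₂ = λ·B[:,1] = (+0.23946,+0.93824,-0.24972)
r₃ = r₁×r₂ = (-0.32556,+0.31990,+0.88976); SVD([r₁ r₂ r₃]) → R = UVᵀ:
  R  [+0.91470 +0.23946 -0.32556]
  R  [-0.13177 +0.93824 +0.31990]
  R  [+0.38206 -0.24972 +0.88976]
t = (-0.02748, -0.00047, +0.52354) m
tr R = 2.742702; θ = arccos((tr R − 1)/2) = 0.512847 rad = 29.384°
axis k = ((R−Rᵀ)₃₂, (R−Rᵀ)₁₃, (R−Rᵀ)₂₁) / (2 sinθ) = (-0.580461, -0.721083, -0.378292)
rvec = θ·k = (-0.297688, -0.369805, -0.194006)

rvec=(-0.2977, -0.3698, -0.1940) tvec=(-0.0275, -0.0005, 0.5235)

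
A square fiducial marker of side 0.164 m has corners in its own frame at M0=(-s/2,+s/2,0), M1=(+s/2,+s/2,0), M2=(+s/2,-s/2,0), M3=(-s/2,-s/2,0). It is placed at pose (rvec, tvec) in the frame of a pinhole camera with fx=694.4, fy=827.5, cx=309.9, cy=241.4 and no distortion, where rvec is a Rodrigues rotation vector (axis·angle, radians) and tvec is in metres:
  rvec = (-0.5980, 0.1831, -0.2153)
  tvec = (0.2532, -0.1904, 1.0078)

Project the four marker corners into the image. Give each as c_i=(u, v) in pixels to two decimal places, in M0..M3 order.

Intrinsics K: fx=694.4, fy=827.5, cx=309.9, cy=241.4
Marker side s = 0.164 m; corners in marker frame (Z=0):
  M0 = (-0.0820, +0.0820, 0)
  M1 = (+0.0820, +0.0820, 0)
  M2 = (+0.0820, -0.0820, 0)
  M3 = (-0.0820, -0.0820, 0)
rvec = (-0.5980, 0.1831, -0.2153), |rvec| = θ = 0.66143 rad = 37.897°
Rodrigues: sinθ=0.61424, 1−cosθ=0.21088; R = I + sinθ·[k]× + (1−cosθ)·[k]×²:
    [+0.96150 +0.14716 +0.23210]
    [-0.25272 +0.80528 +0.53634]
    [-0.10798 -0.57434 +0.81146]
t = (0.2532, -0.1904, 1.0078) m
M0: Pc = R·M0+t = (+0.18642, -0.10364, +0.96956); u = 694.4·(+0.18642)/0.96956 + 309.9 = 443.4178, v = 827.5·(-0.10364)/0.96956 + 241.4 = 152.9417
M1: Pc = R·M1+t = (+0.34411, -0.14509, +0.95185); u = 694.4·(+0.34411)/0.95185 + 309.9 = 560.9374, v = 827.5·(-0.14509)/0.95185 + 241.4 = 115.2643
M2: Pc = R·M2+t = (+0.31998, -0.27716, +1.04604); u = 694.4·(+0.31998)/1.04604 + 309.9 = 522.3110, v = 827.5·(-0.27716)/1.04604 + 241.4 = 22.1483
M3: Pc = R·M3+t = (+0.16229, -0.23571, +1.06375); u = 694.4·(+0.16229)/1.06375 + 309.9 = 415.8405, v = 827.5·(-0.23571)/1.06375 + 241.4 = 58.0396

c0=(443.42, 152.94) c1=(560.94, 115.26) c2=(522.31, 22.15) c3=(415.84, 58.04)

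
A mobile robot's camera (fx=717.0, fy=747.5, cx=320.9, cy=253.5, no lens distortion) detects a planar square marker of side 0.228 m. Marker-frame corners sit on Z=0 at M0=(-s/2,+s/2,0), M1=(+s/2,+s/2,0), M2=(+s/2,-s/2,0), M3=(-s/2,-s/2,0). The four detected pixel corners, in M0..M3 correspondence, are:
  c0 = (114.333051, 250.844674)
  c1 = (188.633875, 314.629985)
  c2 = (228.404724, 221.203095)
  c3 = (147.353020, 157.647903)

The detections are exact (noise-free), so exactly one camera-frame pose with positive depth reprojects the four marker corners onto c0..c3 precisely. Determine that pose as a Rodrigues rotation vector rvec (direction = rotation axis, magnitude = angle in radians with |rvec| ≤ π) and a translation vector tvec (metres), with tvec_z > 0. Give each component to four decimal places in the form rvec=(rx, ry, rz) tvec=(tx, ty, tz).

Intrinsics K: fx=717.0, fy=747.5, cx=320.9, cy=253.5
Marker side s = 0.228 m; corners in marker frame (Z=0):
  M0 = (-0.1140, +0.1140, 0)
  M1 = (+0.1140, +0.1140, 0)
  M2 = (+0.1140, -0.1140, 0)
  M3 = (-0.1140, -0.1140, 0)
Detected image corners:
  c0 = (114.333051, 250.844674) px
  c1 = (188.633875, 314.629985) px
  c2 = (228.404724, 221.203095) px
  c3 = (147.353020, 157.647903) px
Planar DLT: solve 8×8 A·h = b for H (H[2,2]=1):
  H  [+305.37170 -110.92334 +168.18102]
  H  [+230.80837 +476.53389 +236.85225]
  H  [-0.20528 +0.28500 +1.00000]
B = K⁻¹H; ‖b₁‖=0.673361, ‖b₂‖=0.673361; λ = 2/(‖b₁‖+‖b₂‖) = 1.485087, sign → tz>0 ⇒ λ=+1.485087
r₁ = λ·B[:,0] = (+0.76895,+0.56194,-0.30486); r₂ = λ·B[:,1] = (-0.41918,+0.80321,+0.42325)
r₃ = r₁×r₂ = (+0.48271,-0.19766,+0.85318); SVD([r₁ r₂ r₃]) → R = UVᵀ:
  R  [+0.76895 -0.41918 +0.48271]
  R  [+0.56194 +0.80321 -0.19766]
  R  [-0.30486 +0.42325 +0.85318]
t = (-0.31632, -0.03307, +1.48509) m
tr R = 2.425337; θ = arccos((tr R − 1)/2) = 0.777501 rad = 44.548°
axis k = ((R−Rᵀ)₃₂, (R−Rᵀ)₁₃, (R−Rᵀ)₂₁) / (2 sinθ) = (+0.442561, +0.561350, +0.699303)
rvec = θ·k = (+0.344092, +0.436451, +0.543709)

rvec=(0.3441, 0.4365, 0.5437) tvec=(-0.3163, -0.0331, 1.4851)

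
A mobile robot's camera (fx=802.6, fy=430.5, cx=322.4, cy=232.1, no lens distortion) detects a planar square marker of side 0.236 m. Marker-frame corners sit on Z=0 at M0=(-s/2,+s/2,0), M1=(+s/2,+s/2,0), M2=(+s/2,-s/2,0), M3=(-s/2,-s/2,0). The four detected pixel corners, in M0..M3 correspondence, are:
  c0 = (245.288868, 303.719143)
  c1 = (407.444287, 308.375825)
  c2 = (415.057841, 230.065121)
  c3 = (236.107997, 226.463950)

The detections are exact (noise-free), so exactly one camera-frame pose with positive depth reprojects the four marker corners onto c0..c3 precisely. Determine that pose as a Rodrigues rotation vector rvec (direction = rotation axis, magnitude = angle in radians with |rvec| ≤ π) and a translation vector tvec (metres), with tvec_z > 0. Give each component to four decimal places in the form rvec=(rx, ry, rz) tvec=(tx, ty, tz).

rvec=(0.4813, 0.0959, 0.0162) tvec=(0.0039, 0.0952, 1.1086)

Intrinsics K: fx=802.6, fy=430.5, cx=322.4, cy=232.1
Marker side s = 0.236 m; corners in marker frame (Z=0):
  M0 = (-0.1180, +0.1180, 0)
  M1 = (+0.1180, +0.1180, 0)
  M2 = (+0.1180, -0.1180, 0)
  M3 = (-0.1180, -0.1180, 0)
Detected image corners:
  c0 = (245.288868, 303.719143) px
  c1 = (407.444287, 308.375825) px
  c2 = (415.057841, 230.065121) px
  c3 = (236.107997, 226.463950) px
Planar DLT: solve 8×8 A·h = b for H (H[2,2]=1):
  H  [+694.95752 +139.78686 +325.19239]
  H  [-3.67811 +441.13596 +269.05312]
  H  [-0.07967 +0.41761 +1.00000]
B = K⁻¹H; ‖b₁‖=0.902069, ‖b₂‖=0.902069; λ = 2/(‖b₁‖+‖b₂‖) = 1.108563, sign → tz>0 ⇒ λ=+1.108563
r₁ = λ·B[:,0] = (+0.99536,+0.03814,-0.08832); r₂ = λ·B[:,1] = (+0.00711,+0.88635,+0.46295)
r₃ = r₁×r₂ = (+0.09594,-0.46143,+0.88197); SVD([r₁ r₂ r₃]) → R = UVᵀ:
  R  [+0.99536 +0.00711 +0.09594]
  R  [+0.03814 +0.88635 -0.46143]
  R  [-0.08832 +0.46295 +0.88197]
t = (+0.00386, +0.09516, +1.10856) m
tr R = 2.763689; θ = arccos((tr R − 1)/2) = 0.491036 rad = 28.134°
axis k = ((R−Rᵀ)₃₂, (R−Rᵀ)₁₃, (R−Rᵀ)₂₁) / (2 sinθ) = (+0.980176, +0.195377, +0.032906)
rvec = θ·k = (+0.481302, +0.095937, +0.016158)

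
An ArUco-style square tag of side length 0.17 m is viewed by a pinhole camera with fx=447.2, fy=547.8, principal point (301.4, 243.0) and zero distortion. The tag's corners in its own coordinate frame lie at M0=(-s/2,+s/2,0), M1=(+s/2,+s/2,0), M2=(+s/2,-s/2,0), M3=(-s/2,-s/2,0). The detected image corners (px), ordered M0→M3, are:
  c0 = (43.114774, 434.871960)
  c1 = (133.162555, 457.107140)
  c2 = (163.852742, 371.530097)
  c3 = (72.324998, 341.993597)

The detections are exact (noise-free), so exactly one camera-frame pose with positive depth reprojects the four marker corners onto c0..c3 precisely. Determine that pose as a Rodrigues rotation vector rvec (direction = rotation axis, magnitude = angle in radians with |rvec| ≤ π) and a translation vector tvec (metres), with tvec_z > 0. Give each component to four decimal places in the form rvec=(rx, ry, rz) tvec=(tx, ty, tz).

rvec=(0.2791, -0.3190, 0.4080) tvec=(-0.3791, 0.2509, 0.8607)

Intrinsics K: fx=447.2, fy=547.8, cx=301.4, cy=243.0
Marker side s = 0.17 m; corners in marker frame (Z=0):
  M0 = (-0.0850, +0.0850, 0)
  M1 = (+0.0850, +0.0850, 0)
  M2 = (+0.0850, -0.0850, 0)
  M3 = (-0.0850, -0.0850, 0)
Detected image corners:
  c0 = (43.114774, 434.871960) px
  c1 = (133.162555, 457.107140) px
  c2 = (163.852742, 371.530097) px
  c3 = (72.324998, 341.993597) px
Planar DLT: solve 8×8 A·h = b for H (H[2,2]=1):
  H  [+576.63938 -152.36349 +104.41496]
  H  [+317.97837 +617.40739 +402.71250]
  H  [+0.41391 +0.23244 +1.00000]
B = K⁻¹H; ‖b₁‖=1.161847, ‖b₂‖=1.161847; λ = 2/(‖b₁‖+‖b₂‖) = 0.860698, sign → tz>0 ⇒ λ=+0.860698
r₁ = λ·B[:,0] = (+0.86972,+0.34157,+0.35625); r₂ = λ·B[:,1] = (-0.42808,+0.88132,+0.20006)
r₃ = r₁×r₂ = (-0.24564,-0.32650,+0.91272); SVD([r₁ r₂ r₃]) → R = UVᵀ:
  R  [+0.86972 -0.42808 -0.24564]
  R  [+0.34157 +0.88132 -0.32650]
  R  [+0.35625 +0.20006 +0.91272]
t = (-0.37913, +0.25094, +0.86070) m
tr R = 2.663763; θ = arccos((tr R − 1)/2) = 0.588307 rad = 33.707°
axis k = ((R−Rᵀ)₃₂, (R−Rᵀ)₁₃, (R−Rᵀ)₂₁) / (2 sinθ) = (+0.474413, -0.542287, +0.693439)
rvec = θ·k = (+0.279100, -0.319031, +0.407955)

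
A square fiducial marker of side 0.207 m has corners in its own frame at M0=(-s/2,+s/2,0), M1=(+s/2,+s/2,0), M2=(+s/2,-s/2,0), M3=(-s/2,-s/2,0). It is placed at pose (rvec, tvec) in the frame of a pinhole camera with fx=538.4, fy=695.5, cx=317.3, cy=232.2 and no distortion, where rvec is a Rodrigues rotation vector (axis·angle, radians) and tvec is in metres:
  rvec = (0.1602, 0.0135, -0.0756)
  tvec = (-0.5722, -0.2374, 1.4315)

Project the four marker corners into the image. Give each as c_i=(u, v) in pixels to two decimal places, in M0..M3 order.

Intrinsics K: fx=538.4, fy=695.5, cx=317.3, cy=232.2
Marker side s = 0.207 m; corners in marker frame (Z=0):
  M0 = (-0.1035, +0.1035, 0)
  M1 = (+0.1035, +0.1035, 0)
  M2 = (+0.1035, -0.1035, 0)
  M3 = (-0.1035, -0.1035, 0)
rvec = (0.1602, 0.0135, -0.0756), |rvec| = θ = 0.17766 rad = 10.179°
Rodrigues: sinθ=0.17672, 1−cosθ=0.01574; R = I + sinθ·[k]× + (1−cosθ)·[k]×²:
    [+0.99706 +0.07628 +0.00739]
    [-0.07412 +0.98435 -0.15987]
    [-0.01947 +0.15885 +0.98711]
t = (-0.5722, -0.2374, 1.4315) m
M0: Pc = R·M0+t = (-0.66750, -0.12785, +1.44996); u = 538.4·(-0.66750)/1.44996 + 317.3 = 69.4426, v = 695.5·(-0.12785)/1.44996 + 232.2 = 170.8753
M1: Pc = R·M1+t = (-0.46111, -0.14319, +1.44593); u = 538.4·(-0.46111)/1.44593 + 317.3 = 145.6029, v = 695.5·(-0.14319)/1.44593 + 232.2 = 163.3239
M2: Pc = R·M2+t = (-0.47690, -0.34695, +1.41304); u = 538.4·(-0.47690)/1.41304 + 317.3 = 135.5911, v = 695.5·(-0.34695)/1.41304 + 232.2 = 61.4302
M3: Pc = R·M3+t = (-0.68329, -0.33161, +1.41707); u = 538.4·(-0.68329)/1.41707 + 317.3 = 57.6920, v = 695.5·(-0.33161)/1.41707 + 232.2 = 69.4465

c0=(69.44, 170.88) c1=(145.60, 163.32) c2=(135.59, 61.43) c3=(57.69, 69.45)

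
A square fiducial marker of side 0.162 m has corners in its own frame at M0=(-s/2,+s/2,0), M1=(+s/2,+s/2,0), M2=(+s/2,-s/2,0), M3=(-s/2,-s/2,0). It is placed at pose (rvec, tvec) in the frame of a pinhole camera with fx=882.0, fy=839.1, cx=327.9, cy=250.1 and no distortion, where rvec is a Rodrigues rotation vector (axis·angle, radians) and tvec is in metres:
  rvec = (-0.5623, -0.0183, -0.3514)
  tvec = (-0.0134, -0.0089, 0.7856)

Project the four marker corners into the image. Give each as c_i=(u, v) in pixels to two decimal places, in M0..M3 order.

Intrinsics K: fx=882.0, fy=839.1, cx=327.9, cy=250.1
Marker side s = 0.162 m; corners in marker frame (Z=0):
  M0 = (-0.0810, +0.0810, 0)
  M1 = (+0.0810, +0.0810, 0)
  M2 = (+0.0810, -0.0810, 0)
  M3 = (-0.0810, -0.0810, 0)
rvec = (-0.5623, -0.0183, -0.3514), |rvec| = θ = 0.66332 rad = 38.006°
Rodrigues: sinθ=0.61574, 1−cosθ=0.21205; R = I + sinθ·[k]× + (1−cosθ)·[k]×²:
    [+0.94033 +0.33115 +0.07824]
    [-0.32123 +0.78811 +0.52506]
    [+0.11221 -0.51886 +0.84746]
t = (-0.0134, -0.0089, 0.7856) m
M0: Pc = R·M0+t = (-0.06274, +0.08096, +0.73448); u = 882.0·(-0.06274)/0.73448 + 327.9 = 252.5549, v = 839.1·(+0.08096)/0.73448 + 250.1 = 342.5881
M1: Pc = R·M1+t = (+0.08959, +0.02892, +0.75266); u = 882.0·(+0.08959)/0.75266 + 327.9 = 432.8851, v = 839.1·(+0.02892)/0.75266 + 250.1 = 282.3382
M2: Pc = R·M2+t = (+0.03594, -0.09876, +0.83672); u = 882.0·(+0.03594)/0.83672 + 327.9 = 365.7886, v = 839.1·(-0.09876)/0.83672 + 250.1 = 151.0619
M3: Pc = R·M3+t = (-0.11639, -0.04672, +0.81854); u = 882.0·(-0.11639)/0.81854 + 327.9 = 202.4865, v = 839.1·(-0.04672)/0.81854 + 250.1 = 202.2093

c0=(252.55, 342.59) c1=(432.89, 282.34) c2=(365.79, 151.06) c3=(202.49, 202.21)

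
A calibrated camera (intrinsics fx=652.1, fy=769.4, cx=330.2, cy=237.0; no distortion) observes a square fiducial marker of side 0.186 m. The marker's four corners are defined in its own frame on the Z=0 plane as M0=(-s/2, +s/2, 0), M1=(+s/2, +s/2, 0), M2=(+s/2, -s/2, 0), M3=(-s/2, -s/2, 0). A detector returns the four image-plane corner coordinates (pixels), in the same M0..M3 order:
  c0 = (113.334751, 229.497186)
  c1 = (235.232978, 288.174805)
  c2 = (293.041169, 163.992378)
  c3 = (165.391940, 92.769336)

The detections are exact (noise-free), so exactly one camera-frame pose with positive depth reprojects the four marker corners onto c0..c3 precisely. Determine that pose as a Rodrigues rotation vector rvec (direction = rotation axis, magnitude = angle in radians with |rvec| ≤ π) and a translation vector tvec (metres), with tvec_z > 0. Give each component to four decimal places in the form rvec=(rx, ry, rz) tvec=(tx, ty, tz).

Intrinsics K: fx=652.1, fy=769.4, cx=330.2, cy=237.0
Marker side s = 0.186 m; corners in marker frame (Z=0):
  M0 = (-0.0930, +0.0930, 0)
  M1 = (+0.0930, +0.0930, 0)
  M2 = (+0.0930, -0.0930, 0)
  M3 = (-0.0930, -0.0930, 0)
Detected image corners:
  c0 = (113.334751, 229.497186) px
  c1 = (235.232978, 288.174805) px
  c2 = (293.041169, 163.992378) px
  c3 = (165.391940, 92.769336) px
Planar DLT: solve 8×8 A·h = b for H (H[2,2]=1):
  H  [+735.40632 -217.12821 +202.62745]
  H  [+410.48398 +775.85720 +196.94909]
  H  [+0.32288 +0.38995 +1.00000]
B = K⁻¹H; ‖b₁‖=1.105643, ‖b₂‖=1.105643; λ = 2/(‖b₁‖+‖b₂‖) = 0.904451, sign → tz>0 ⇒ λ=+0.904451
r₁ = λ·B[:,0] = (+0.87212,+0.39258,+0.29203); r₂ = λ·B[:,1] = (-0.47974,+0.80340,+0.35269)
r₃ = r₁×r₂ = (-0.09615,-0.44769,+0.88900); SVD([r₁ r₂ r₃]) → R = UVᵀ:
  R  [+0.87212 -0.47974 -0.09615]
  R  [+0.39258 +0.80340 -0.44769]
  R  [+0.29203 +0.35269 +0.88900]
t = (-0.17694, -0.04708, +0.90445) m
tr R = 2.564529; θ = arccos((tr R − 1)/2) = 0.672504 rad = 38.532°
axis k = ((R−Rᵀ)₃₂, (R−Rᵀ)₁₃, (R−Rᵀ)₂₁) / (2 sinθ) = (+0.642417, -0.311567, +0.700161)
rvec = θ·k = (+0.432028, -0.209530, +0.470861)

rvec=(0.4320, -0.2095, 0.4709) tvec=(-0.1769, -0.0471, 0.9045)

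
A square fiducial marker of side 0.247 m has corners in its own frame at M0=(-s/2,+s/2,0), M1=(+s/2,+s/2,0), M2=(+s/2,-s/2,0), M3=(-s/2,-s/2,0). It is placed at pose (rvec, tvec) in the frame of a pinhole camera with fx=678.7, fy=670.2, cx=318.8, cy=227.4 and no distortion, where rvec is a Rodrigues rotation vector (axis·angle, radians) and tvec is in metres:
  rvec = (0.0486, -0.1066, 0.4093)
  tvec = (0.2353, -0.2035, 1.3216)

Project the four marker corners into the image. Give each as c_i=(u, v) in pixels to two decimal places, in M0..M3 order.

Intrinsics K: fx=678.7, fy=670.2, cx=318.8, cy=227.4
Marker side s = 0.247 m; corners in marker frame (Z=0):
  M0 = (-0.1235, +0.1235, 0)
  M1 = (+0.1235, +0.1235, 0)
  M2 = (+0.1235, -0.1235, 0)
  M3 = (-0.1235, -0.1235, 0)
rvec = (0.0486, -0.1066, 0.4093), |rvec| = θ = 0.42574 rad = 24.393°
Rodrigues: sinθ=0.41299, 1−cosθ=0.08927; R = I + sinθ·[k]× + (1−cosθ)·[k]×²:
    [+0.91190 -0.39960 -0.09361]
    [+0.39450 +0.91633 -0.06863]
    [+0.11321 +0.02566 +0.99324]
t = (0.2353, -0.2035, 1.3216) m
M0: Pc = R·M0+t = (+0.07333, -0.13905, +1.31079); u = 678.7·(+0.07333)/1.31079 + 318.8 = 356.7689, v = 670.2·(-0.13905)/1.31079 + 227.4 = 156.3026
M1: Pc = R·M1+t = (+0.29857, -0.04161, +1.33875); u = 678.7·(+0.29857)/1.33875 + 318.8 = 470.1642, v = 670.2·(-0.04161)/1.33875 + 227.4 = 206.5679
M2: Pc = R·M2+t = (+0.39727, -0.26795, +1.33241); u = 678.7·(+0.39727)/1.33241 + 318.8 = 521.1601, v = 670.2·(-0.26795)/1.33241 + 227.4 = 92.6235
M3: Pc = R·M3+t = (+0.17203, -0.36539, +1.30445); u = 678.7·(+0.17203)/1.30445 + 318.8 = 408.3070, v = 670.2·(-0.36539)/1.30445 + 227.4 = 39.6716

c0=(356.77, 156.30) c1=(470.16, 206.57) c2=(521.16, 92.62) c3=(408.31, 39.67)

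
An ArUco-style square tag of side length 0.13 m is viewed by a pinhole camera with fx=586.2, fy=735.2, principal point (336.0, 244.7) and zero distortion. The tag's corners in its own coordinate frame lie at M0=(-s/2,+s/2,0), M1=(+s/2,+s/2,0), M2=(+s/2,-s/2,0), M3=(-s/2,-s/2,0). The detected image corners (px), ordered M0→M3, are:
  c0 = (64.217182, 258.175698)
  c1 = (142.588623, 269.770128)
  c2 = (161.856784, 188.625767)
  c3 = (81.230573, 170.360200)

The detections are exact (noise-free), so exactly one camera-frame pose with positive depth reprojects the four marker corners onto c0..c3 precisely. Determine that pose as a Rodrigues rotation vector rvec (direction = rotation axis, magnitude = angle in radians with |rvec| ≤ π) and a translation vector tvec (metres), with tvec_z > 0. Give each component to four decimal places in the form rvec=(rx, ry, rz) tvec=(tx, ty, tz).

Intrinsics K: fx=586.2, fy=735.2, cx=336.0, cy=244.7
Marker side s = 0.13 m; corners in marker frame (Z=0):
  M0 = (-0.0650, +0.0650, 0)
  M1 = (+0.0650, +0.0650, 0)
  M2 = (+0.0650, -0.0650, 0)
  M3 = (-0.0650, -0.0650, 0)
Detected image corners:
  c0 = (64.217182, 258.175698) px
  c1 = (142.588623, 269.770128) px
  c2 = (161.856784, 188.625767) px
  c3 = (81.230573, 170.360200) px
Planar DLT: solve 8×8 A·h = b for H (H[2,2]=1):
  H  [+672.83988 -101.27970 +113.68395]
  H  [+235.52440 +724.97744 +222.93989]
  H  [+0.54683 +0.34295 +1.00000]
B = K⁻¹H; ‖b₁‖=1.007139, ‖b₂‖=1.007139; λ = 2/(‖b₁‖+‖b₂‖) = 0.992911, sign → tz>0 ⇒ λ=+0.992911
r₁ = λ·B[:,0] = (+0.82845,+0.13737,+0.54295); r₂ = λ·B[:,1] = (-0.36673,+0.86577,+0.34052)
r₃ = r₁×r₂ = (-0.42329,-0.48122,+0.76762); SVD([r₁ r₂ r₃]) → R = UVᵀ:
  R  [+0.82845 -0.36673 -0.42329]
  R  [+0.13737 +0.86577 -0.48122]
  R  [+0.54295 +0.34052 +0.76762]
t = (-0.37656, -0.02939, +0.99291) m
tr R = 2.461843; θ = arccos((tr R − 1)/2) = 0.751125 rad = 43.036°
axis k = ((R−Rᵀ)₃₂, (R−Rᵀ)₁₃, (R−Rᵀ)₂₁) / (2 sinθ) = (+0.602044, -0.707914, +0.369324)
rvec = θ·k = (+0.452210, -0.531732, +0.277409)

rvec=(0.4522, -0.5317, 0.2774) tvec=(-0.3766, -0.0294, 0.9929)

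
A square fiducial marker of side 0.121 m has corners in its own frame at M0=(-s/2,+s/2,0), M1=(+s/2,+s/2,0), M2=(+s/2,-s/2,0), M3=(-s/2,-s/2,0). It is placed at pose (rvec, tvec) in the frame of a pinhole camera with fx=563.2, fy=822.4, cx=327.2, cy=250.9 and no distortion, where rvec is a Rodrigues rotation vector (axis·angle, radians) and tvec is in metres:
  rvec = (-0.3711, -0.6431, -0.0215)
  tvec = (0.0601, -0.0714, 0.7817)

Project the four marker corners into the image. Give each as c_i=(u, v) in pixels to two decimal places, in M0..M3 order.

c0=(342.43, 227.56) c1=(409.65, 241.43) c2=(394.83, 130.89) c3=(329.76, 107.46)

Intrinsics K: fx=563.2, fy=822.4, cx=327.2, cy=250.9
Marker side s = 0.121 m; corners in marker frame (Z=0):
  M0 = (-0.0605, +0.0605, 0)
  M1 = (+0.0605, +0.0605, 0)
  M2 = (+0.0605, -0.0605, 0)
  M3 = (-0.0605, -0.0605, 0)
rvec = (-0.3711, -0.6431, -0.0215), |rvec| = θ = 0.74280 rad = 42.559°
Rodrigues: sinθ=0.67635, 1−cosθ=0.26342; R = I + sinθ·[k]× + (1−cosθ)·[k]×²:
    [+0.80233 +0.13352 -0.58176]
    [+0.09436 +0.93403 +0.34450]
    [+0.58938 -0.33130 +0.73680]
t = (0.0601, -0.0714, 0.7817) m
M0: Pc = R·M0+t = (+0.01964, -0.02060, +0.72600); u = 563.2·(+0.01964)/0.72600 + 327.2 = 342.4337, v = 822.4·(-0.02060)/0.72600 + 250.9 = 227.5644
M1: Pc = R·M1+t = (+0.11672, -0.00918, +0.79731); u = 563.2·(+0.11672)/0.79731 + 327.2 = 409.6466, v = 822.4·(-0.00918)/0.79731 + 250.9 = 241.4289
M2: Pc = R·M2+t = (+0.10056, -0.12220, +0.83740); u = 563.2·(+0.10056)/0.83740 + 327.2 = 394.8343, v = 822.4·(-0.12220)/0.83740 + 250.9 = 130.8893
M3: Pc = R·M3+t = (+0.00348, -0.13362, +0.76609); u = 563.2·(+0.00348)/0.76609 + 327.2 = 329.7595, v = 822.4·(-0.13362)/0.76609 + 250.9 = 107.4601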